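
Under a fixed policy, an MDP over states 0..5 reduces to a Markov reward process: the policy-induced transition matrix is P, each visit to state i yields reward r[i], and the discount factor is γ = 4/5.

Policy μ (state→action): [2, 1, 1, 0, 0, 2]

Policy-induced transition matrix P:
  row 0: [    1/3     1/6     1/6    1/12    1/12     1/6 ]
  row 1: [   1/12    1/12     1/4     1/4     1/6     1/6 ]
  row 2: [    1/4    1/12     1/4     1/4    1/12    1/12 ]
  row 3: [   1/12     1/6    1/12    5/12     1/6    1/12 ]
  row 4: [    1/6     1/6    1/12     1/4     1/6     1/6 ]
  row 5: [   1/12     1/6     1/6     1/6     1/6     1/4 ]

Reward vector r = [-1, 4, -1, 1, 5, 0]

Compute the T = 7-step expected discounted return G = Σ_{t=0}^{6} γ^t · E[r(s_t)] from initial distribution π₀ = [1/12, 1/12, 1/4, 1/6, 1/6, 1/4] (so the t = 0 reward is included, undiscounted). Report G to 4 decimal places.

t=0: π = [0.0833, 0.0833, 0.2500, 0.1667, 0.1667, 0.2500], E[r] = 1.0000, γ^t·E[r] = 1.000000, running G = 1.000000
t=1: π = [0.1597, 0.1389, 0.1667, 0.2431, 0.1389, 0.1528], E[r] = 1.1667, γ^t·E[r] = 0.933333, running G = 1.933333
t=2: π = [0.1626, 0.1412, 0.1603, 0.2512, 0.1395, 0.1453], E[r] = 1.1904, γ^t·E[r] = 0.761852, running G = 2.695185
t=3: π = [0.1623, 0.1415, 0.1592, 0.2527, 0.1398, 0.1445], E[r] = 1.1960, γ^t·E[r] = 0.612370, running G = 3.307556
t=4: π = [0.1621, 0.1416, 0.1590, 0.2530, 0.1399, 0.1444], E[r] = 1.1976, γ^t·E[r] = 0.490551, running G = 3.798107
t=5: π = [0.1620, 0.1416, 0.1590, 0.2531, 0.1399, 0.1444], E[r] = 1.1981, γ^t·E[r] = 0.392595, running G = 4.190702
t=6: π = [0.1620, 0.1416, 0.1590, 0.2532, 0.1399, 0.1444], E[r] = 1.1982, γ^t·E[r] = 0.314114, running G = 4.504816

G = 4.5048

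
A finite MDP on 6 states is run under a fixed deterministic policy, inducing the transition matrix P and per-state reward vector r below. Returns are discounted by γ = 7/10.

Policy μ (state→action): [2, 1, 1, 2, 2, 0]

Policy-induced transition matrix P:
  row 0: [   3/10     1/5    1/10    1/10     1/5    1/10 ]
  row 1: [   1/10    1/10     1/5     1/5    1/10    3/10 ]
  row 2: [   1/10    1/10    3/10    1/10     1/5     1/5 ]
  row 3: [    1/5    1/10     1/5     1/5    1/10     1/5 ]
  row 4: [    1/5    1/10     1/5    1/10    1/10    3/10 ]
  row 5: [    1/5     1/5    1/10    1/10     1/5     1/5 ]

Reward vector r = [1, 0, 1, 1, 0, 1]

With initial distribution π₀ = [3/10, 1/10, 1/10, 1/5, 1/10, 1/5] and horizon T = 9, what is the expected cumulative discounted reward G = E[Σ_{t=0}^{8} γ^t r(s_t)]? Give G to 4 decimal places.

t=0: π = [0.3000, 0.1000, 0.1000, 0.2000, 0.1000, 0.2000], E[r] = 0.8000, γ^t·E[r] = 0.800000, running G = 0.800000
t=1: π = [0.2100, 0.1500, 0.1600, 0.1300, 0.1600, 0.1900], E[r] = 0.6900, γ^t·E[r] = 0.483000, running G = 1.283000
t=2: π = [0.1900, 0.1400, 0.1760, 0.1280, 0.1560, 0.2100], E[r] = 0.7040, γ^t·E[r] = 0.344960, running G = 1.627960
t=3: π = [0.1874, 0.1400, 0.1776, 0.1268, 0.1576, 0.2106], E[r] = 0.7024, γ^t·E[r] = 0.240923, running G = 1.868883
t=4: π = [0.1870, 0.1398, 0.1780, 0.1267, 0.1576, 0.2110], E[r] = 0.7026, γ^t·E[r] = 0.168704, running G = 2.037587
t=5: π = [0.1869, 0.1398, 0.1780, 0.1266, 0.1576, 0.2110], E[r] = 0.7026, γ^t·E[r] = 0.118087, running G = 2.155674
t=6: π = [0.1869, 0.1398, 0.1780, 0.1266, 0.1576, 0.2110], E[r] = 0.7026, γ^t·E[r] = 0.082661, running G = 2.238335
t=7: π = [0.1869, 0.1398, 0.1780, 0.1266, 0.1576, 0.2110], E[r] = 0.7026, γ^t·E[r] = 0.057863, running G = 2.296198
t=8: π = [0.1869, 0.1398, 0.1780, 0.1266, 0.1576, 0.2110], E[r] = 0.7026, γ^t·E[r] = 0.040504, running G = 2.336702

G = 2.3367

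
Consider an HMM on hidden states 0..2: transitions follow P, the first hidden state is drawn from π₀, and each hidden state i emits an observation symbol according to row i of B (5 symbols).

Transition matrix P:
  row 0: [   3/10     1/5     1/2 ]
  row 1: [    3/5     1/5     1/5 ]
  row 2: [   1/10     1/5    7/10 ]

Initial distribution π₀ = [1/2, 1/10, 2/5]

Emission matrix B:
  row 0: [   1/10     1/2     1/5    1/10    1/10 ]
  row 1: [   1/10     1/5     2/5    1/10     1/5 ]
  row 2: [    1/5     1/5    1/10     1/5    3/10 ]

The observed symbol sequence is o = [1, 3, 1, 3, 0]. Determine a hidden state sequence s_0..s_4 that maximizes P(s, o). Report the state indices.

path = [0, 2, 2, 2, 2]

t=0: δ = [2.500e-01, 2.000e-02, 8.000e-02]  (obs o_0=1)
t=1: δ = [7.500e-03, 5.000e-03, 2.500e-02]  ψ = [0, 0, 0]  (obs o_1=3)
t=2: δ = [1.500e-03, 1.000e-03, 3.500e-03]  ψ = [1, 2, 2]  (obs o_2=1)
t=3: δ = [6.000e-05, 7.000e-05, 4.900e-04]  ψ = [1, 2, 2]  (obs o_3=3)
t=4: δ = [4.900e-06, 9.800e-06, 6.860e-05]  ψ = [2, 2, 2]  (obs o_4=0)
backtrack: best end state = 2; path = [0, 2, 2, 2, 2]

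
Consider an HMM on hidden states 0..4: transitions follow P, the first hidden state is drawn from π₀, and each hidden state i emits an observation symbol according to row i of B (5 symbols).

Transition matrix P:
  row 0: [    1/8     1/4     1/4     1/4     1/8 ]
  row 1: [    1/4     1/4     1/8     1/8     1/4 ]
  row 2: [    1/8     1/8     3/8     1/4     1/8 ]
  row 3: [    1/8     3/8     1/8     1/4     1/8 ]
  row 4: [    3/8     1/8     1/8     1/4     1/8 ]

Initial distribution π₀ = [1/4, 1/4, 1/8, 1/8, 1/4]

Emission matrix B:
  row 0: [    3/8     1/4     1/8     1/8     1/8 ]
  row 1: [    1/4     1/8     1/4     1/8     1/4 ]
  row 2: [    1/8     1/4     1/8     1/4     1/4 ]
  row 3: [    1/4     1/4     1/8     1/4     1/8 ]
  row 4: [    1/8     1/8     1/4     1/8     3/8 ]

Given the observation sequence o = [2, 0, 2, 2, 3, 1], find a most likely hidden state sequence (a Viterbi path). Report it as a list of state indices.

path = [4, 0, 1, 4, 3, 3]

t=0: δ = [3.125e-02, 6.250e-02, 1.562e-02, 1.562e-02, 6.250e-02]  (obs o_0=2)
t=1: δ = [8.789e-03, 3.906e-03, 9.766e-04, 3.906e-03, 1.953e-03]  ψ = [4, 1, 0, 4, 1]  (obs o_1=0)
t=2: δ = [1.373e-04, 5.493e-04, 2.747e-04, 2.747e-04, 2.747e-04]  ψ = [0, 0, 0, 0, 0]  (obs o_2=2)
t=3: δ = [1.717e-05, 3.433e-05, 1.287e-05, 8.583e-06, 3.433e-05]  ψ = [1, 1, 2, 1, 1]  (obs o_3=2)
t=4: δ = [1.609e-06, 1.073e-06, 1.207e-06, 2.146e-06, 1.073e-06]  ψ = [4, 1, 2, 4, 1]  (obs o_4=3)
t=5: δ = [1.006e-07, 1.006e-07, 1.132e-07, 1.341e-07, 3.353e-08]  ψ = [4, 3, 2, 3, 1]  (obs o_5=1)
backtrack: best end state = 3; path = [4, 0, 1, 4, 3, 3]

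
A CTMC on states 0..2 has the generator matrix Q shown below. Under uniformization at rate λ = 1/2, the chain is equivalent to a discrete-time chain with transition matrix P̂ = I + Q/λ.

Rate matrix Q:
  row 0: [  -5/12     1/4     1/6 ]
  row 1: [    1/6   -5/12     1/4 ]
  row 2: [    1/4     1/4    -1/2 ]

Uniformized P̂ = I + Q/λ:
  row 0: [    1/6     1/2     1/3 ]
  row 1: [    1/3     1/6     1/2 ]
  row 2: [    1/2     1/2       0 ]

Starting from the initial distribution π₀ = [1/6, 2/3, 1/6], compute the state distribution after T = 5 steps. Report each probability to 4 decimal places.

t=0: π = [0.1667, 0.6667, 0.1667]
t=1: π = [0.3333, 0.2778, 0.3889]
t=2: π = [0.3426, 0.4074, 0.2500]
t=3: π = [0.3179, 0.3642, 0.3179]
t=4: π = [0.3333, 0.3786, 0.2881]
t=5: π = [0.3258, 0.3738, 0.3004]

π = [0.3258, 0.3738, 0.3004]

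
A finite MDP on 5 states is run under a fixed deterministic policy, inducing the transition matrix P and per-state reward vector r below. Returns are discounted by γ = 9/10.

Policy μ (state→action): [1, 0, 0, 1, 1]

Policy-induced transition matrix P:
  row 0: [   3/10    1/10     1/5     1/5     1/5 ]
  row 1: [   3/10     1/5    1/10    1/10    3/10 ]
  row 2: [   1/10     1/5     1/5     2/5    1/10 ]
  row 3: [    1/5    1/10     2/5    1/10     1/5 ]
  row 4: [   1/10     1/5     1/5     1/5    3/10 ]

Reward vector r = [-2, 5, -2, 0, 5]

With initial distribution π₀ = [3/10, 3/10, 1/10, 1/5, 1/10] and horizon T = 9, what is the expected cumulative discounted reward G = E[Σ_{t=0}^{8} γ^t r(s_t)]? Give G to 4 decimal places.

t=0: π = [0.3000, 0.3000, 0.1000, 0.2000, 0.1000], E[r] = 1.2000, γ^t·E[r] = 1.200000, running G = 1.200000
t=1: π = [0.2400, 0.1500, 0.2100, 0.1700, 0.2300], E[r] = 1.0000, γ^t·E[r] = 0.900000, running G = 2.100000
t=2: π = [0.1950, 0.1590, 0.2190, 0.2100, 0.2170], E[r] = 1.0520, γ^t·E[r] = 0.852120, running G = 2.952120
t=3: π = [0.1918, 0.1595, 0.2261, 0.2069, 0.2157], E[r] = 1.0402, γ^t·E[r] = 0.758306, running G = 3.710426
t=4: π = [0.1910, 0.1601, 0.2254, 0.2086, 0.2149], E[r] = 1.0424, γ^t·E[r] = 0.683945, running G = 4.394371
t=5: π = [0.1911, 0.1600, 0.2257, 0.2082, 0.2150], E[r] = 1.0415, γ^t·E[r] = 0.614987, running G = 5.009358
t=6: π = [0.1910, 0.1601, 0.2256, 0.2083, 0.2149], E[r] = 1.0416, γ^t·E[r] = 0.553570, running G = 5.562928
t=7: π = [0.1911, 0.1601, 0.2257, 0.2083, 0.2149], E[r] = 1.0416, γ^t·E[r] = 0.498185, running G = 6.061113
t=8: π = [0.1911, 0.1601, 0.2257, 0.2083, 0.2149], E[r] = 1.0416, γ^t·E[r] = 0.448371, running G = 6.509484

G = 6.5095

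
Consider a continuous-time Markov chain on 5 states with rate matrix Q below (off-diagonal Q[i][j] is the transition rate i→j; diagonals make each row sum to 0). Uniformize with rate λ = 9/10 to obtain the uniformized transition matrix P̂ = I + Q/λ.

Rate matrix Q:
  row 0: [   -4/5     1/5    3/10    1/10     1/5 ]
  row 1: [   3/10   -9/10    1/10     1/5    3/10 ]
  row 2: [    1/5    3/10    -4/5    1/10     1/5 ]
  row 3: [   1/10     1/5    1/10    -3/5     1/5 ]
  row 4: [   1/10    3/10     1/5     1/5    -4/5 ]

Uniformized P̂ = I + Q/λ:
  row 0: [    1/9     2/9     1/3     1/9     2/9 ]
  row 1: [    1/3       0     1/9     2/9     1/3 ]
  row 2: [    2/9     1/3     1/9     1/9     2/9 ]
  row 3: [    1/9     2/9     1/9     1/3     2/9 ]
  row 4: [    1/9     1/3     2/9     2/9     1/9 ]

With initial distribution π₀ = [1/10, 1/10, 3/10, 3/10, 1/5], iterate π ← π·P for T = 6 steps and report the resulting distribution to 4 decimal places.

π = [0.1791, 0.2179, 0.1755, 0.2057, 0.2218]

t=0: π = [0.1000, 0.1000, 0.3000, 0.3000, 0.2000]
t=1: π = [0.1667, 0.2556, 0.1556, 0.2111, 0.2111]
t=2: π = [0.1852, 0.2062, 0.1716, 0.2099, 0.2272]
t=3: π = [0.1760, 0.2207, 0.1775, 0.2059, 0.2199]
t=4: π = [0.1799, 0.2173, 0.1747, 0.2058, 0.2223]
t=5: π = [0.1788, 0.2180, 0.1758, 0.2057, 0.2217]
t=6: π = [0.1791, 0.2179, 0.1755, 0.2057, 0.2218]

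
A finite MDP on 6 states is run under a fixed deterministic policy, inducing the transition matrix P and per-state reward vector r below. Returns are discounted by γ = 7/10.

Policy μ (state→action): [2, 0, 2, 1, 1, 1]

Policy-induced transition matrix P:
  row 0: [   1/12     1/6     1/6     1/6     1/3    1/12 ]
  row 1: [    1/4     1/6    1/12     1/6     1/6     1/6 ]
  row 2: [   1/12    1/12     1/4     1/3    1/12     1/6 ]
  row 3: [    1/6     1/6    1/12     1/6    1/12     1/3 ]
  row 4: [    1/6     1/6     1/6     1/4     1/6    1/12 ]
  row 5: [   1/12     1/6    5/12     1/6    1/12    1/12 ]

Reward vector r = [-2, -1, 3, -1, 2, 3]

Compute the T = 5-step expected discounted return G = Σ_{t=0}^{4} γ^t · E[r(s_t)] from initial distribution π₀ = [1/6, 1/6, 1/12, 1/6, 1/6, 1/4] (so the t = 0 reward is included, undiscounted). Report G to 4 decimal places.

G = 1.9501

t=0: π = [0.1667, 0.1667, 0.0833, 0.1667, 0.1667, 0.2500], E[r] = 0.6667, γ^t·E[r] = 0.666667, running G = 0.666667
t=1: π = [0.1389, 0.1597, 0.2083, 0.1944, 0.1528, 0.1458], E[r] = 0.7361, γ^t·E[r] = 0.515278, running G = 1.181944
t=2: π = [0.1389, 0.1493, 0.1910, 0.2141, 0.1441, 0.1626], E[r] = 0.7078, γ^t·E[r] = 0.346800, running G = 1.528744
t=3: π = [0.1381, 0.1508, 0.1929, 0.2105, 0.1425, 0.1652], E[r] = 0.7221, γ^t·E[r] = 0.247689, running G = 1.776433
t=4: π = [0.1379, 0.1506, 0.1939, 0.2107, 0.1423, 0.1646], E[r] = 0.7232, γ^t·E[r] = 0.173635, running G = 1.950069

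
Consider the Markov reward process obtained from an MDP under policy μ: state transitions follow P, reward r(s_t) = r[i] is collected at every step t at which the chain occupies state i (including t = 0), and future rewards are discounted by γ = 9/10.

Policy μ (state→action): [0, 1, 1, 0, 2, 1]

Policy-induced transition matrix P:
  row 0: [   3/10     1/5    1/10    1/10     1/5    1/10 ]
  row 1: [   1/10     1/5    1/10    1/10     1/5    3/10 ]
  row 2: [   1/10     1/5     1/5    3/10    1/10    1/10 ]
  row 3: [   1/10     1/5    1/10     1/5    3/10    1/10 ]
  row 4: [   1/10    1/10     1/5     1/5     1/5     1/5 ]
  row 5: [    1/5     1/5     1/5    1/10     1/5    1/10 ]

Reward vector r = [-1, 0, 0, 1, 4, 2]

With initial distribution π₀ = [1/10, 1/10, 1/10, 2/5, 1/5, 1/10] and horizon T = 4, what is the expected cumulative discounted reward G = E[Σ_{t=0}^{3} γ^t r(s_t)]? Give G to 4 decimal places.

t=0: π = [0.1000, 0.1000, 0.1000, 0.4000, 0.2000, 0.1000], E[r] = 1.3000, γ^t·E[r] = 1.300000, running G = 1.300000
t=1: π = [0.1300, 0.1800, 0.1400, 0.1800, 0.2300, 0.1400], E[r] = 1.2500, γ^t·E[r] = 1.125000, running G = 2.425000
t=2: π = [0.1400, 0.1770, 0.1510, 0.1690, 0.2040, 0.1590], E[r] = 1.1630, γ^t·E[r] = 0.942030, running G = 3.367030
t=3: π = [0.1439, 0.1796, 0.1514, 0.1675, 0.2018, 0.1558], E[r] = 1.1424, γ^t·E[r] = 0.832810, running G = 4.199840

G = 4.1998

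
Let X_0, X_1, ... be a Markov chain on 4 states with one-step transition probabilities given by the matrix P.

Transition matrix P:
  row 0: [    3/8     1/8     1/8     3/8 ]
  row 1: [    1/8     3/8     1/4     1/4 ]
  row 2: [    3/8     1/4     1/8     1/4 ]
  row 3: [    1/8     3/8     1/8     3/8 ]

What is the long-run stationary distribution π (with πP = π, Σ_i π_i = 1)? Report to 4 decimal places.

π = [0.2208, 0.2995, 0.1624, 0.3173]

Balance equations π_j = Σ_i π_i·P[i][j]:
  π_0 = 3/8·π_0 + 1/8·π_1 + 3/8·π_2 + 1/8·π_3
  π_1 = 1/8·π_0 + 3/8·π_1 + 1/4·π_2 + 3/8·π_3
  π_2 = 1/8·π_0 + 1/4·π_1 + 1/8·π_2 + 1/8·π_3
  normalize: π_0 + π_1 + π_2 + π_3 = 1
Solving the linear system gives exactly π = [87/394, 59/197, 32/197, 125/394].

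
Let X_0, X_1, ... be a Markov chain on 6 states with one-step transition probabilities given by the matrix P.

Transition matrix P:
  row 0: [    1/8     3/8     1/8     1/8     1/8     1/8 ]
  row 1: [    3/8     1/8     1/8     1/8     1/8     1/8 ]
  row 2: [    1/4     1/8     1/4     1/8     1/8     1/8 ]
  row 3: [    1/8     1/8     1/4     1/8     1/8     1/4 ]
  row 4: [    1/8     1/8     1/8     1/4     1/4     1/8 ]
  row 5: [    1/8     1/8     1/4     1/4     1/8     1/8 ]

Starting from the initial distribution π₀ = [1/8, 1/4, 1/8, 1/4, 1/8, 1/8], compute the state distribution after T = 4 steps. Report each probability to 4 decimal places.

π = [0.1913, 0.1731, 0.1866, 0.1610, 0.1429, 0.1451]

t=0: π = [0.1250, 0.2500, 0.1250, 0.2500, 0.1250, 0.1250]
t=1: π = [0.2031, 0.1563, 0.1875, 0.1563, 0.1406, 0.1563]
t=2: π = [0.1875, 0.1758, 0.1875, 0.1621, 0.1426, 0.1445]
t=3: π = [0.1924, 0.1719, 0.1868, 0.1609, 0.1428, 0.1453]
t=4: π = [0.1913, 0.1731, 0.1866, 0.1610, 0.1429, 0.1451]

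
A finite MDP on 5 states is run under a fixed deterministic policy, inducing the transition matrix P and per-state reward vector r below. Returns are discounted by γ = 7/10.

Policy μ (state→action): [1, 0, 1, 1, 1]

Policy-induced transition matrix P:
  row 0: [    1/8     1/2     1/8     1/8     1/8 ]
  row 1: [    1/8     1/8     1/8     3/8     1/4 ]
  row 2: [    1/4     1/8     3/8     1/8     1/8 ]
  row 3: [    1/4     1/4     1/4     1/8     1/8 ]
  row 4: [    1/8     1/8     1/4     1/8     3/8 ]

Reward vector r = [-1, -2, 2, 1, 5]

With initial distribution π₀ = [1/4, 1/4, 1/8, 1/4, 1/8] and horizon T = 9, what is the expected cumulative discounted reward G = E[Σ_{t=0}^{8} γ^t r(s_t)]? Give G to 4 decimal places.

t=0: π = [0.2500, 0.2500, 0.1250, 0.2500, 0.1250], E[r] = 0.3750, γ^t·E[r] = 0.375000, running G = 0.375000
t=1: π = [0.1719, 0.2500, 0.2031, 0.1875, 0.1875], E[r] = 0.8594, γ^t·E[r] = 0.601563, running G = 0.976563
t=2: π = [0.1738, 0.2129, 0.2227, 0.1875, 0.2031], E[r] = 1.0488, γ^t·E[r] = 0.513926, running G = 1.490488
t=3: π = [0.1763, 0.2136, 0.2295, 0.1782, 0.2024], E[r] = 1.0457, γ^t·E[r] = 0.358659, running G = 1.849148
t=4: π = [0.1760, 0.2134, 0.2299, 0.1784, 0.2023], E[r] = 1.0471, γ^t·E[r] = 0.251406, running G = 2.100554
t=5: π = [0.1760, 0.2133, 0.2301, 0.1783, 0.2022], E[r] = 1.0471, γ^t·E[r] = 0.175989, running G = 2.276542
t=6: π = [0.1761, 0.2133, 0.2301, 0.1783, 0.2022], E[r] = 1.0469, γ^t·E[r] = 0.123173, running G = 2.399715
t=7: π = [0.1761, 0.2133, 0.2301, 0.1783, 0.2022], E[r] = 1.0469, γ^t·E[r] = 0.086220, running G = 2.485935
t=8: π = [0.1761, 0.2133, 0.2301, 0.1783, 0.2022], E[r] = 1.0469, γ^t·E[r] = 0.060353, running G = 2.546288

G = 2.5463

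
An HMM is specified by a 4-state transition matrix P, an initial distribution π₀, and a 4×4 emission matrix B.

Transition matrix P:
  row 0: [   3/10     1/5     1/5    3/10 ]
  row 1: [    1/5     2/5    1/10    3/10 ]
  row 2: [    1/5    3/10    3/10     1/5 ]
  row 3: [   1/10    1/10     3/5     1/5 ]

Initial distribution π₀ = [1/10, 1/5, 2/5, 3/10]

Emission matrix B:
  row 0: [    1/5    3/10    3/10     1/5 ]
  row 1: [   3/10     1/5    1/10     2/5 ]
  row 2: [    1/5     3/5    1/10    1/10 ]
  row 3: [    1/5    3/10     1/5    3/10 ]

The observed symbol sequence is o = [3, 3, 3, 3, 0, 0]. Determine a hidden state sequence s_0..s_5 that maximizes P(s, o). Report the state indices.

t=0: δ = [2.000e-02, 8.000e-02, 4.000e-02, 9.000e-02]  (obs o_0=3)
t=1: δ = [3.200e-03, 1.280e-02, 5.400e-03, 7.200e-03]  ψ = [1, 1, 3, 1]  (obs o_1=3)
t=2: δ = [5.120e-04, 2.048e-03, 4.320e-04, 1.152e-03]  ψ = [1, 1, 3, 1]  (obs o_2=3)
t=3: δ = [8.192e-05, 3.277e-04, 6.912e-05, 1.843e-04]  ψ = [1, 1, 3, 1]  (obs o_3=3)
t=4: δ = [1.311e-05, 3.932e-05, 2.212e-05, 1.966e-05]  ψ = [1, 1, 3, 1]  (obs o_4=0)
t=5: δ = [1.573e-06, 4.719e-06, 2.359e-06, 2.359e-06]  ψ = [1, 1, 3, 1]  (obs o_5=0)
backtrack: best end state = 1; path = [1, 1, 1, 1, 1, 1]

path = [1, 1, 1, 1, 1, 1]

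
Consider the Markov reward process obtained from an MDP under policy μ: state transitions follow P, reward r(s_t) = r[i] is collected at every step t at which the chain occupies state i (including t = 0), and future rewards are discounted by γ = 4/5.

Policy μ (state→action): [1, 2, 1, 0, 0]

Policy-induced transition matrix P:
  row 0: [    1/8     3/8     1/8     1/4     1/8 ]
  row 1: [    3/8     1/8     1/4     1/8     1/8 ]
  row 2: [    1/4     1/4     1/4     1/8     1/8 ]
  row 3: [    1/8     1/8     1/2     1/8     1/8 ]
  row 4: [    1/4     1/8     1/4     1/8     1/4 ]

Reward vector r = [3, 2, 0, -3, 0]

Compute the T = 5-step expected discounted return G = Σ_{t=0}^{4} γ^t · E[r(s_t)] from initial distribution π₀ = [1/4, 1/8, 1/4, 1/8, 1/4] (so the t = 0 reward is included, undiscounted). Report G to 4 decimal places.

t=0: π = [0.2500, 0.1250, 0.2500, 0.1250, 0.2500], E[r] = 0.6250, γ^t·E[r] = 0.625000, running G = 0.625000
t=1: π = [0.2188, 0.2188, 0.2500, 0.1563, 0.1563], E[r] = 0.6250, γ^t·E[r] = 0.500000, running G = 1.125000
t=2: π = [0.2305, 0.2109, 0.2617, 0.1523, 0.1445], E[r] = 0.6563, γ^t·E[r] = 0.420000, running G = 1.545000
t=3: π = [0.2285, 0.2153, 0.2593, 0.1538, 0.1431], E[r] = 0.6548, γ^t·E[r] = 0.335250, running G = 1.880250
t=4: π = [0.2291, 0.2145, 0.2599, 0.1536, 0.1429], E[r] = 0.6558, γ^t·E[r] = 0.268600, running G = 2.148850

G = 2.1489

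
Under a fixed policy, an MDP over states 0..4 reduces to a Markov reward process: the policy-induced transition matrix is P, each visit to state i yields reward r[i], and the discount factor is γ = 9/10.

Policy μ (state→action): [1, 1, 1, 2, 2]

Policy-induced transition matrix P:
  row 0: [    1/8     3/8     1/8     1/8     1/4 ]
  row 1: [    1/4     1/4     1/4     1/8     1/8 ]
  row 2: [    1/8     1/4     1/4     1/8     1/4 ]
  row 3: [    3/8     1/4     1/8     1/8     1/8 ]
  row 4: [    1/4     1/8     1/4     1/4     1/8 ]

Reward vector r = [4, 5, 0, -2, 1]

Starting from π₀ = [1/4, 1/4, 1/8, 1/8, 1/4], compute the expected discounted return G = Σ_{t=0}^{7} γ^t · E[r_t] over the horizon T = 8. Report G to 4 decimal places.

G = 11.7133

t=0: π = [0.2500, 0.2500, 0.1250, 0.1250, 0.2500], E[r] = 2.2500, γ^t·E[r] = 2.250000, running G = 2.250000
t=1: π = [0.2188, 0.2500, 0.2031, 0.1563, 0.1719], E[r] = 1.9844, γ^t·E[r] = 1.785938, running G = 4.035938
t=2: π = [0.2168, 0.2559, 0.2031, 0.1465, 0.1777], E[r] = 2.0313, γ^t·E[r] = 1.645313, running G = 5.681250
t=3: π = [0.2158, 0.2549, 0.2046, 0.1472, 0.1775], E[r] = 2.0208, γ^t·E[r] = 1.473128, running G = 7.154378
t=4: π = [0.2159, 0.2548, 0.2046, 0.1472, 0.1776], E[r] = 2.0205, γ^t·E[r] = 1.325675, running G = 8.480053
t=5: π = [0.2158, 0.2548, 0.2046, 0.1472, 0.1776], E[r] = 2.0205, γ^t·E[r] = 1.193065, running G = 9.673118
t=6: π = [0.2158, 0.2548, 0.2046, 0.1472, 0.1776], E[r] = 2.0205, γ^t·E[r] = 1.073755, running G = 10.746874
t=7: π = [0.2158, 0.2548, 0.2046, 0.1472, 0.1776], E[r] = 2.0205, γ^t·E[r] = 0.966381, running G = 11.713254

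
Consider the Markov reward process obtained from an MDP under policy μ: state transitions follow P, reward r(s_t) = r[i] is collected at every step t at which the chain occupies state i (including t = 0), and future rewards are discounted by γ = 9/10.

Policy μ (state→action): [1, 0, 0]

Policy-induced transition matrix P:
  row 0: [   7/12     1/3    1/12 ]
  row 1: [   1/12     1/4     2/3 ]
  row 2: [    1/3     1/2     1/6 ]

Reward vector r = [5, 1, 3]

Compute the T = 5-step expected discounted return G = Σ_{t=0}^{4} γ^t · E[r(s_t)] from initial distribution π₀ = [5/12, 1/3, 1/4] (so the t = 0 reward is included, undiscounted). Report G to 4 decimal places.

t=0: π = [0.4167, 0.3333, 0.2500], E[r] = 3.1667, γ^t·E[r] = 3.166667, running G = 3.166667
t=1: π = [0.3542, 0.3472, 0.2986], E[r] = 3.0139, γ^t·E[r] = 2.712500, running G = 5.879167
t=2: π = [0.3351, 0.3542, 0.3108], E[r] = 2.9618, γ^t·E[r] = 2.399063, running G = 8.278229
t=3: π = [0.3286, 0.3556, 0.3158], E[r] = 2.9459, γ^t·E[r] = 2.147555, running G = 10.425784
t=4: π = [0.3266, 0.3563, 0.3171], E[r] = 2.9405, γ^t·E[r] = 1.929240, running G = 12.355024

G = 12.3550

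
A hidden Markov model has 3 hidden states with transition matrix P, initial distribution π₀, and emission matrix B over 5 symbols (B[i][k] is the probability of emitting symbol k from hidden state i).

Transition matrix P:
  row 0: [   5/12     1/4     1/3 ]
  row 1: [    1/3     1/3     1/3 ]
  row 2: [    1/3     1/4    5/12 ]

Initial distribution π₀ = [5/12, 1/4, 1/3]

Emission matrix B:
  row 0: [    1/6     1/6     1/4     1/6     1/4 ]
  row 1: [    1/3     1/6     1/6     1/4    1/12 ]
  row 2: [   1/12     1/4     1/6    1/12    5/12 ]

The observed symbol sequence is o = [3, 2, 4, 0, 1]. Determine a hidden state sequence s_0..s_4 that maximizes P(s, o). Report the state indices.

path = [0, 0, 2, 1, 2]

t=0: δ = [6.944e-02, 6.250e-02, 2.778e-02]  (obs o_0=3)
t=1: δ = [7.234e-03, 3.472e-03, 3.858e-03]  ψ = [0, 1, 0]  (obs o_1=2)
t=2: δ = [7.535e-04, 1.507e-04, 1.005e-03]  ψ = [0, 0, 0]  (obs o_2=4)
t=3: δ = [5.582e-05, 8.372e-05, 3.489e-05]  ψ = [2, 2, 2]  (obs o_3=0)
t=4: δ = [4.651e-06, 4.651e-06, 6.977e-06]  ψ = [1, 1, 1]  (obs o_4=1)
backtrack: best end state = 2; path = [0, 0, 2, 1, 2]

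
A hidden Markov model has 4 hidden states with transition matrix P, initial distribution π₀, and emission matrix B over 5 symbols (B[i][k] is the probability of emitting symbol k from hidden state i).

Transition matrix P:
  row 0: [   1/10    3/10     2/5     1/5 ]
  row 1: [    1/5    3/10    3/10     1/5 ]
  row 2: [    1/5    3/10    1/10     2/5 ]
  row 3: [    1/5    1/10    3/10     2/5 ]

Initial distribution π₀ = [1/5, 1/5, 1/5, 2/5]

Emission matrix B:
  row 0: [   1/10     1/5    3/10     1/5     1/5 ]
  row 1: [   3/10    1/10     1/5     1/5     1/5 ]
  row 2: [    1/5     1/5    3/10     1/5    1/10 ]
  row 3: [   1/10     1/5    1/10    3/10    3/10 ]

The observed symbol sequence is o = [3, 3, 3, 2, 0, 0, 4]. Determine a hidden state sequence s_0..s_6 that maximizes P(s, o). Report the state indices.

path = [3, 3, 3, 2, 1, 2, 3]

t=0: δ = [4.000e-02, 4.000e-02, 4.000e-02, 1.200e-01]  (obs o_0=3)
t=1: δ = [4.800e-03, 2.400e-03, 7.200e-03, 1.440e-02]  ψ = [3, 0, 3, 3]  (obs o_1=3)
t=2: δ = [5.760e-04, 4.320e-04, 8.640e-04, 1.728e-03]  ψ = [3, 2, 3, 3]  (obs o_2=3)
t=3: δ = [1.037e-04, 5.184e-05, 1.555e-04, 6.912e-05]  ψ = [3, 2, 3, 3]  (obs o_3=2)
t=4: δ = [3.110e-06, 1.400e-05, 8.294e-06, 6.221e-06]  ψ = [2, 2, 0, 2]  (obs o_4=0)
t=5: δ = [2.799e-07, 1.260e-06, 8.398e-07, 3.318e-07]  ψ = [1, 1, 1, 2]  (obs o_5=0)
t=6: δ = [5.039e-08, 7.558e-08, 3.779e-08, 1.008e-07]  ψ = [1, 1, 1, 2]  (obs o_6=4)
backtrack: best end state = 3; path = [3, 3, 3, 2, 1, 2, 3]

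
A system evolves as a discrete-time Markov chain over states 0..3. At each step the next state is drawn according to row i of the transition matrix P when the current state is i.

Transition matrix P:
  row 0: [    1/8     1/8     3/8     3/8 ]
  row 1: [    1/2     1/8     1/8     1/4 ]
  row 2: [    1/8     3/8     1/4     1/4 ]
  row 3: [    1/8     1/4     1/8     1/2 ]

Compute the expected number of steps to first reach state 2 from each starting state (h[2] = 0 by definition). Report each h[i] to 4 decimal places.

First-step conditioning: h[2] = 0; for i ≠ 2, h[i] = 1 + Σ_k P[i][k]·h[k].
  h[0] = 1 + 1/8·h[0] + 1/8·h[1] + 3/8·h[3]
  h[1] = 1 + 1/2·h[0] + 1/8·h[1] + 1/4·h[3]
  h[3] = 1 + 1/8·h[0] + 1/4·h[1] + 1/2·h[3]
Solving the 3×3 linear system over states ≠ 2 gives exactly h = [152/35, 184/35, 0, 40/7] (h[2] = 0 is the target).

h = [4.3429, 5.2571, 0.0000, 5.7143]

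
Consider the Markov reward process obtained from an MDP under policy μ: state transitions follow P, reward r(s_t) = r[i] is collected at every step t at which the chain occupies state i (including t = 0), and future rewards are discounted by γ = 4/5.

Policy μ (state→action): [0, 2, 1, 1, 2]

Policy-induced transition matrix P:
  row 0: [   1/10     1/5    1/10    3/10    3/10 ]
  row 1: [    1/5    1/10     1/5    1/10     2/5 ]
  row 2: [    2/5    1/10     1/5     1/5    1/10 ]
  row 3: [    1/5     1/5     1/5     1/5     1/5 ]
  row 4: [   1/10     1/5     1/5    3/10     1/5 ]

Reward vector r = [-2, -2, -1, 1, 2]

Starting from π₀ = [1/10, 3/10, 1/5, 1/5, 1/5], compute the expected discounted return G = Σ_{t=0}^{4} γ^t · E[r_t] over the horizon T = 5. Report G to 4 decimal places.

t=0: π = [0.1000, 0.3000, 0.2000, 0.2000, 0.2000], E[r] = -0.4000, γ^t·E[r] = -0.400000, running G = -0.400000
t=1: π = [0.2100, 0.1500, 0.1900, 0.2000, 0.2500], E[r] = -0.2100, γ^t·E[r] = -0.168000, running G = -0.568000
t=2: π = [0.1920, 0.1660, 0.1790, 0.2310, 0.2320], E[r] = -0.2000, γ^t·E[r] = -0.128000, running G = -0.696000
t=3: π = [0.1934, 0.1655, 0.1808, 0.2258, 0.2345], E[r] = -0.2038, γ^t·E[r] = -0.104346, running G = -0.800346
t=4: π = [0.1934, 0.1654, 0.1807, 0.2262, 0.2344], E[r] = -0.2032, γ^t·E[r] = -0.083223, running G = -0.883568

G = -0.8836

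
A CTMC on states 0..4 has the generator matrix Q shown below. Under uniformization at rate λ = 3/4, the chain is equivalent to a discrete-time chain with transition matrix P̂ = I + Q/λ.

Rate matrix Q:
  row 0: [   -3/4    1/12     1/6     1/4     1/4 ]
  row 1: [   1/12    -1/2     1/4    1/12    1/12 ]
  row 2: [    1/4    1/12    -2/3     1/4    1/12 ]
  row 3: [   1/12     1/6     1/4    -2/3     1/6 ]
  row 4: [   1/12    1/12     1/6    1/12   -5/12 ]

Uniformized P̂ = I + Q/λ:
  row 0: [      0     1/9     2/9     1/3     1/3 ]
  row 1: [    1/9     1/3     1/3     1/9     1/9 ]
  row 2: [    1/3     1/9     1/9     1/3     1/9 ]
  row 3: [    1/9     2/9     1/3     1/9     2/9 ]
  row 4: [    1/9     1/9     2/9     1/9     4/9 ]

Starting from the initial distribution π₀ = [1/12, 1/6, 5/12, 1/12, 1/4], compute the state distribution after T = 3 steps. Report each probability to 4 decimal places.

t=0: π = [0.0833, 0.1667, 0.4167, 0.0833, 0.2500]
t=1: π = [0.1944, 0.1574, 0.2037, 0.2222, 0.2222]
t=2: π = [0.1348, 0.1708, 0.2418, 0.1996, 0.2531]
t=3: π = [0.1499, 0.1712, 0.2365, 0.1948, 0.2476]

π = [0.1499, 0.1712, 0.2365, 0.1948, 0.2476]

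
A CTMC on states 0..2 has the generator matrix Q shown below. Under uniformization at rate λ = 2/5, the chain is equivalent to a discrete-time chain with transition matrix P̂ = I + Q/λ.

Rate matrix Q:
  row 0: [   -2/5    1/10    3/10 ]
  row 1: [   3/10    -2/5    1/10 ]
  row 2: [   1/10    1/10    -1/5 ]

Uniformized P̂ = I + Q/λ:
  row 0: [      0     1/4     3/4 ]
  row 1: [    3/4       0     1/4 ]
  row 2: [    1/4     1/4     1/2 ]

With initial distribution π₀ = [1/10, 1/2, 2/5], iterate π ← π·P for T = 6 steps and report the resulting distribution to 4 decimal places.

t=0: π = [0.1000, 0.5000, 0.4000]
t=1: π = [0.4750, 0.1250, 0.4000]
t=2: π = [0.1938, 0.2188, 0.5875]
t=3: π = [0.3109, 0.1953, 0.4938]
t=4: π = [0.2699, 0.2012, 0.5289]
t=5: π = [0.2831, 0.1997, 0.5172]
t=6: π = [0.2791, 0.2001, 0.5208]

π = [0.2791, 0.2001, 0.5208]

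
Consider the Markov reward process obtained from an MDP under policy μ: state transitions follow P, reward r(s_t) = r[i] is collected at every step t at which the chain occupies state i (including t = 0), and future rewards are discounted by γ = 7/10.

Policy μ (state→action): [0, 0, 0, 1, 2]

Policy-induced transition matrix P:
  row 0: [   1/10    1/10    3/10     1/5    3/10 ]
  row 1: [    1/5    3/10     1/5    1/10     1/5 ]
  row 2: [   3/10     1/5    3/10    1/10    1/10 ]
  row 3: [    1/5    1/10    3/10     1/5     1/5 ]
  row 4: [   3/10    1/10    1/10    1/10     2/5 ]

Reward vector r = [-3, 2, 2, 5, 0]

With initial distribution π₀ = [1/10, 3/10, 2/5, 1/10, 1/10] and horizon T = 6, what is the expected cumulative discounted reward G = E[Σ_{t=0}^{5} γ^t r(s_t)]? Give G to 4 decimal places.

G = 3.1445

t=0: π = [0.1000, 0.3000, 0.4000, 0.1000, 0.1000], E[r] = 1.6000, γ^t·E[r] = 1.600000, running G = 1.600000
t=1: π = [0.2400, 0.2000, 0.2500, 0.1200, 0.1900], E[r] = 0.7800, γ^t·E[r] = 0.546000, running G = 2.146000
t=2: π = [0.2200, 0.1650, 0.2420, 0.1360, 0.2370], E[r] = 0.8340, γ^t·E[r] = 0.408660, running G = 2.554660
t=3: π = [0.2259, 0.1572, 0.2361, 0.1356, 0.2452], E[r] = 0.7869, γ^t·E[r] = 0.269907, running G = 2.824567
t=4: π = [0.2255, 0.1551, 0.2352, 0.1362, 0.2480], E[r] = 0.7847, γ^t·E[r] = 0.188409, running G = 3.012976
t=5: π = [0.2258, 0.1545, 0.2349, 0.1362, 0.2486], E[r] = 0.7824, γ^t·E[r] = 0.131494, running G = 3.144470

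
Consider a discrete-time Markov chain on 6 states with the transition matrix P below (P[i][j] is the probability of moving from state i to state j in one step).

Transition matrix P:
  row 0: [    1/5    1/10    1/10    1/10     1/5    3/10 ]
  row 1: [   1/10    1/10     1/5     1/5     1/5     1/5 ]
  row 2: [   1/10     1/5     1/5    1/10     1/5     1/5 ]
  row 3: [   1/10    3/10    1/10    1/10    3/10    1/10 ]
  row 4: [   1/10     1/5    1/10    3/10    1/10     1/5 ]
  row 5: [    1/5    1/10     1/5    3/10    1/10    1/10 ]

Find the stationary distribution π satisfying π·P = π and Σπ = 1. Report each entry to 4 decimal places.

π = [0.1307, 0.1711, 0.1497, 0.1890, 0.1830, 0.1765]

Balance equations π_j = Σ_i π_i·P[i][j]:
  π_0 = 1/5·π_0 + 1/10·π_1 + 1/10·π_2 + 1/10·π_3 + 1/10·π_4 + 1/5·π_5
  π_1 = 1/10·π_0 + 1/10·π_1 + 1/5·π_2 + 3/10·π_3 + 1/5·π_4 + 1/10·π_5
  π_2 = 1/10·π_0 + 1/5·π_1 + 1/5·π_2 + 1/10·π_3 + 1/10·π_4 + 1/5·π_5
  π_3 = 1/10·π_0 + 1/5·π_1 + 1/10·π_2 + 1/10·π_3 + 3/10·π_4 + 3/10·π_5
  π_4 = 1/5·π_0 + 1/5·π_1 + 1/5·π_2 + 3/10·π_3 + 1/10·π_4 + 1/10·π_5
  normalize: π_0 + π_1 + π_2 + π_3 + π_4 + π_5 = 1
Solving the linear system gives exactly π = [1393/10656, 557/3256, 17551/117216, 1007/5328, 21445/117216, 209/1184].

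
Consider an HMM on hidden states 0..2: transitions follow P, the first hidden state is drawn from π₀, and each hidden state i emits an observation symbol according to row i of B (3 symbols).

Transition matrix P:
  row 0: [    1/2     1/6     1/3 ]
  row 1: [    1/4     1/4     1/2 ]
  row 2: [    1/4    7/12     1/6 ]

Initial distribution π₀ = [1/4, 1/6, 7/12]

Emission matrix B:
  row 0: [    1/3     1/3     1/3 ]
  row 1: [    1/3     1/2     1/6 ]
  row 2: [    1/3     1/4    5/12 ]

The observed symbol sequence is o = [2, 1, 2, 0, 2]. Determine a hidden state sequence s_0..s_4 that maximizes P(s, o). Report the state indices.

t=0: δ = [8.333e-02, 2.778e-02, 2.431e-01]  (obs o_0=2)
t=1: δ = [2.025e-02, 7.089e-02, 1.013e-02]  ψ = [2, 2, 2]  (obs o_1=1)
t=2: δ = [5.908e-03, 2.954e-03, 1.477e-02]  ψ = [1, 1, 1]  (obs o_2=2)
t=3: δ = [1.231e-03, 2.872e-03, 8.205e-04]  ψ = [2, 2, 2]  (obs o_3=0)
t=4: δ = [2.393e-04, 1.197e-04, 5.983e-04]  ψ = [1, 1, 1]  (obs o_4=2)
backtrack: best end state = 2; path = [2, 1, 2, 1, 2]

path = [2, 1, 2, 1, 2]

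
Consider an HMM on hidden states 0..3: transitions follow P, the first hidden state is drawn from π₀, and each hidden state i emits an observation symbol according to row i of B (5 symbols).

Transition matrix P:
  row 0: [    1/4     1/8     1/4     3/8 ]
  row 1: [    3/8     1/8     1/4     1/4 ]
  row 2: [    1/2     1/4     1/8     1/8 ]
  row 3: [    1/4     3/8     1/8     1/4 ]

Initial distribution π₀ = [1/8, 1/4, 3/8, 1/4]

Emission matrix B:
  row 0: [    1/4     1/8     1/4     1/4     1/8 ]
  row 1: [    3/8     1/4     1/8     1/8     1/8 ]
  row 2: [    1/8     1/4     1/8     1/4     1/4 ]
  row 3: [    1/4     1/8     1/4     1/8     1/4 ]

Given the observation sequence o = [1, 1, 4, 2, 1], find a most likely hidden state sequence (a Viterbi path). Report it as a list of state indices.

t=0: δ = [1.562e-02, 6.250e-02, 9.375e-02, 3.125e-02]  (obs o_0=1)
t=1: δ = [5.859e-03, 5.859e-03, 3.906e-03, 1.953e-03]  ψ = [2, 2, 1, 1]  (obs o_1=1)
t=2: δ = [2.747e-04, 1.221e-04, 3.662e-04, 5.493e-04]  ψ = [1, 2, 0, 0]  (obs o_2=4)
t=3: δ = [4.578e-05, 2.575e-05, 8.583e-06, 3.433e-05]  ψ = [2, 3, 0, 3]  (obs o_3=2)
t=4: δ = [1.431e-06, 3.219e-06, 2.861e-06, 2.146e-06]  ψ = [0, 3, 0, 0]  (obs o_4=1)
backtrack: best end state = 1; path = [2, 0, 3, 3, 1]

path = [2, 0, 3, 3, 1]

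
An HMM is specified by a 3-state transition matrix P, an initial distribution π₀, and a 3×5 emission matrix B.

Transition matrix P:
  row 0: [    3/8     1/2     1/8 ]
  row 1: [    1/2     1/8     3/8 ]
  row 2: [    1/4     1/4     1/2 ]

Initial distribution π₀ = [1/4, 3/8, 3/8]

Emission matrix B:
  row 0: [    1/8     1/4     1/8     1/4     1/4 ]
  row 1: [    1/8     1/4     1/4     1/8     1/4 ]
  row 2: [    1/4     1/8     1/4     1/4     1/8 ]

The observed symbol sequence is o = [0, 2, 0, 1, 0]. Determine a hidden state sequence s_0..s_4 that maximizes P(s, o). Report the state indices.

t=0: δ = [3.125e-02, 4.688e-02, 9.375e-02]  (obs o_0=0)
t=1: δ = [2.930e-03, 5.859e-03, 1.172e-02]  ψ = [1, 2, 2]  (obs o_1=2)
t=2: δ = [3.662e-04, 3.662e-04, 1.465e-03]  ψ = [1, 2, 2]  (obs o_2=0)
t=3: δ = [9.155e-05, 9.155e-05, 9.155e-05]  ψ = [2, 2, 2]  (obs o_3=1)
t=4: δ = [5.722e-06, 5.722e-06, 1.144e-05]  ψ = [1, 0, 2]  (obs o_4=0)
backtrack: best end state = 2; path = [2, 2, 2, 2, 2]

path = [2, 2, 2, 2, 2]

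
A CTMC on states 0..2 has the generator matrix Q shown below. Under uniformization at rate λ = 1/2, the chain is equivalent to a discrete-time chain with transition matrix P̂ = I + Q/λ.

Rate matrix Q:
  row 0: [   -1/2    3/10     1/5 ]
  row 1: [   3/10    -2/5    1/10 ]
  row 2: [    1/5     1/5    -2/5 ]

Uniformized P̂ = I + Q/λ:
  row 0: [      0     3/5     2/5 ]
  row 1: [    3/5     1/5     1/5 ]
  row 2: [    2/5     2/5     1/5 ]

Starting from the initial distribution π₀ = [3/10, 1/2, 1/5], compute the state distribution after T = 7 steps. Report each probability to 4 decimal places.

t=0: π = [0.3000, 0.5000, 0.2000]
t=1: π = [0.3800, 0.3600, 0.2600]
t=2: π = [0.3200, 0.4040, 0.2760]
t=3: π = [0.3528, 0.3832, 0.2640]
t=4: π = [0.3355, 0.3939, 0.2706]
t=5: π = [0.3446, 0.3883, 0.2671]
t=6: π = [0.3398, 0.3913, 0.2689]
t=7: π = [0.3423, 0.3897, 0.2680]

π = [0.3423, 0.3897, 0.2680]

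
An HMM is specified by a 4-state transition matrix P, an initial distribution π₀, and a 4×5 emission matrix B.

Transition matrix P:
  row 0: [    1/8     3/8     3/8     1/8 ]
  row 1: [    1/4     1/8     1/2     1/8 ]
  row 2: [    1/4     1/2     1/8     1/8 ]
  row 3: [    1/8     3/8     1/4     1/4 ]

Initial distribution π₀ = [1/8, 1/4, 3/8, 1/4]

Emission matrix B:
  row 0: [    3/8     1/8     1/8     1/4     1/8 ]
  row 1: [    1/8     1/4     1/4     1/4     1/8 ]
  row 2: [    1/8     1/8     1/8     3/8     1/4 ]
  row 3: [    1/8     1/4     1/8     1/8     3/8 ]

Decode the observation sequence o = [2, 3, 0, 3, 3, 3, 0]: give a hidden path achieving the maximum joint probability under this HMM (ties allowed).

t=0: δ = [1.562e-02, 6.250e-02, 4.688e-02, 3.125e-02]  (obs o_0=2)
t=1: δ = [3.906e-03, 5.859e-03, 1.172e-02, 9.766e-04]  ψ = [1, 2, 1, 1]  (obs o_1=3)
t=2: δ = [1.099e-03, 7.324e-04, 3.662e-04, 1.831e-04]  ψ = [2, 2, 1, 2]  (obs o_2=0)
t=3: δ = [4.578e-05, 1.030e-04, 1.545e-04, 1.717e-05]  ψ = [1, 0, 0, 0]  (obs o_3=3)
t=4: δ = [9.656e-06, 1.931e-05, 1.931e-05, 2.414e-06]  ψ = [2, 2, 1, 2]  (obs o_4=3)
t=5: δ = [1.207e-06, 2.414e-06, 3.621e-06, 3.017e-07]  ψ = [1, 2, 1, 1]  (obs o_5=3)
t=6: δ = [3.395e-07, 2.263e-07, 1.509e-07, 5.658e-08]  ψ = [2, 2, 1, 2]  (obs o_6=0)
backtrack: best end state = 0; path = [1, 2, 0, 2, 1, 2, 0]

path = [1, 2, 0, 2, 1, 2, 0]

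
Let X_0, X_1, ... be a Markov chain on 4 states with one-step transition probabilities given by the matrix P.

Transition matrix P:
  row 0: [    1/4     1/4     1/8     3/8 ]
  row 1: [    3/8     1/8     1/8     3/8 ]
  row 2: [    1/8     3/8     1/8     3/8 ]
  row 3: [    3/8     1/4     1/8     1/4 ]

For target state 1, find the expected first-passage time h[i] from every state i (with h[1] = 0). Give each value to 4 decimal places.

First-step conditioning: h[1] = 0; for i ≠ 1, h[i] = 1 + Σ_k P[i][k]·h[k].
  h[0] = 1 + 1/4·h[0] + 1/8·h[2] + 3/8·h[3]
  h[2] = 1 + 1/8·h[0] + 1/8·h[2] + 3/8·h[3]
  h[3] = 1 + 3/8·h[0] + 1/8·h[2] + 1/4·h[3]
Solving the 3×3 linear system over states ≠ 1 gives exactly h = [64/17, 0, 56/17, 64/17] (h[1] = 0 is the target).

h = [3.7647, 0.0000, 3.2941, 3.7647]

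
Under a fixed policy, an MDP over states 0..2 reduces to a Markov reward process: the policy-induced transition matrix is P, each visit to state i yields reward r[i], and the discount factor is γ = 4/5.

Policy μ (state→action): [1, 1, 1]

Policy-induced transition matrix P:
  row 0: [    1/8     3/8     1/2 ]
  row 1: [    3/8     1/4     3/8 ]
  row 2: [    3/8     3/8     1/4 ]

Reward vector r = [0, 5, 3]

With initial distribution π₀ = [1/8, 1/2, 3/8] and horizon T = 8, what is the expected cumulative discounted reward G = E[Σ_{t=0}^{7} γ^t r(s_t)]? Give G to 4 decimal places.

t=0: π = [0.1250, 0.5000, 0.3750], E[r] = 3.6250, γ^t·E[r] = 3.625000, running G = 3.625000
t=1: π = [0.3438, 0.3125, 0.3438], E[r] = 2.5938, γ^t·E[r] = 2.075000, running G = 5.700000
t=2: π = [0.2891, 0.3359, 0.3750], E[r] = 2.8047, γ^t·E[r] = 1.795000, running G = 7.495000
t=3: π = [0.3027, 0.3330, 0.3643], E[r] = 2.7578, γ^t·E[r] = 1.412000, running G = 8.907000
t=4: π = [0.2993, 0.3334, 0.3673], E[r] = 2.7688, γ^t·E[r] = 1.134100, running G = 10.041100
t=5: π = [0.3002, 0.3333, 0.3665], E[r] = 2.7661, γ^t·E[r] = 0.906410, running G = 10.947510
t=6: π = [0.3000, 0.3333, 0.3667], E[r] = 2.7668, γ^t·E[r] = 0.725299, running G = 11.672809
t=7: π = [0.3000, 0.3333, 0.3667], E[r] = 2.7666, γ^t·E[r] = 0.580205, running G = 12.253014

G = 12.2530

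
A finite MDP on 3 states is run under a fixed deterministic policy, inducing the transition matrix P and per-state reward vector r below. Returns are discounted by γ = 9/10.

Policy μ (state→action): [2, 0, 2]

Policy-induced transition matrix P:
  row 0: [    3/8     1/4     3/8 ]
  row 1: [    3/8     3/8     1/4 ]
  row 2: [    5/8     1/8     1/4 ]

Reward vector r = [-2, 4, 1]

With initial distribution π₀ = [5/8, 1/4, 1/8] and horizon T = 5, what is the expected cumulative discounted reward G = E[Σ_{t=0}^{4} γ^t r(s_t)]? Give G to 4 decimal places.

G = 1.2015

t=0: π = [0.6250, 0.2500, 0.1250], E[r] = -0.1250, γ^t·E[r] = -0.125000, running G = -0.125000
t=1: π = [0.4063, 0.2656, 0.3281], E[r] = 0.5781, γ^t·E[r] = 0.520313, running G = 0.395313
t=2: π = [0.4570, 0.2422, 0.3008], E[r] = 0.3555, γ^t·E[r] = 0.287930, running G = 0.683242
t=3: π = [0.4502, 0.2427, 0.3071], E[r] = 0.3774, γ^t·E[r] = 0.275155, running G = 0.958397
t=4: π = [0.4518, 0.2419, 0.3063], E[r] = 0.3705, γ^t·E[r] = 0.243074, running G = 1.201471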